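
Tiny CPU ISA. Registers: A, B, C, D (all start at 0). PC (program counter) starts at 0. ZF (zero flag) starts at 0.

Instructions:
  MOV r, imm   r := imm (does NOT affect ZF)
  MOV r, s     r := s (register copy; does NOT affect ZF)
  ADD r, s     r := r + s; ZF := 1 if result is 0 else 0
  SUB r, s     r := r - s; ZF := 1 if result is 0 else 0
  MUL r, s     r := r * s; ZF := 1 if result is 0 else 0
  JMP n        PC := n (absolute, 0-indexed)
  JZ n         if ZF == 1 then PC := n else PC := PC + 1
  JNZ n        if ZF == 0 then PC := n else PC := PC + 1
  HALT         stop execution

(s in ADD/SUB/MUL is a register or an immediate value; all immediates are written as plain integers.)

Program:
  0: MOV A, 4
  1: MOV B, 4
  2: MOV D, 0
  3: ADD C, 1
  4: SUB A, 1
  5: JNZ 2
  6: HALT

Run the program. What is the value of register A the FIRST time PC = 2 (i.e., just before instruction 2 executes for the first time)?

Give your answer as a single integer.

Step 1: PC=0 exec 'MOV A, 4'. After: A=4 B=0 C=0 D=0 ZF=0 PC=1
Step 2: PC=1 exec 'MOV B, 4'. After: A=4 B=4 C=0 D=0 ZF=0 PC=2
First time PC=2: A=4

4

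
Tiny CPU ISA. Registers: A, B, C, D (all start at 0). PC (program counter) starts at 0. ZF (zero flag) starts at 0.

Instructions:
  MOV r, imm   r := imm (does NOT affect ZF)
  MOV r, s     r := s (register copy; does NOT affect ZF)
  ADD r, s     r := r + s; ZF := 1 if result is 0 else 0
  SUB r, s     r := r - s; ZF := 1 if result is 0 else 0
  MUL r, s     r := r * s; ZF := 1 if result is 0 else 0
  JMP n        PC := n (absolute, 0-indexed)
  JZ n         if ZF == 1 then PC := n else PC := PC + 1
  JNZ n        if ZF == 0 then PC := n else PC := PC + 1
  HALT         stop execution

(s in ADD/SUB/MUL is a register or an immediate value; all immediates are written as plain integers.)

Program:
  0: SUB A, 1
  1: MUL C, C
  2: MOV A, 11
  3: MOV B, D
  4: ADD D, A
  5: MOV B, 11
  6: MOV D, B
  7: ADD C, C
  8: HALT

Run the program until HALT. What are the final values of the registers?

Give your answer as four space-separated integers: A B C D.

Answer: 11 11 0 11

Derivation:
Step 1: PC=0 exec 'SUB A, 1'. After: A=-1 B=0 C=0 D=0 ZF=0 PC=1
Step 2: PC=1 exec 'MUL C, C'. After: A=-1 B=0 C=0 D=0 ZF=1 PC=2
Step 3: PC=2 exec 'MOV A, 11'. After: A=11 B=0 C=0 D=0 ZF=1 PC=3
Step 4: PC=3 exec 'MOV B, D'. After: A=11 B=0 C=0 D=0 ZF=1 PC=4
Step 5: PC=4 exec 'ADD D, A'. After: A=11 B=0 C=0 D=11 ZF=0 PC=5
Step 6: PC=5 exec 'MOV B, 11'. After: A=11 B=11 C=0 D=11 ZF=0 PC=6
Step 7: PC=6 exec 'MOV D, B'. After: A=11 B=11 C=0 D=11 ZF=0 PC=7
Step 8: PC=7 exec 'ADD C, C'. After: A=11 B=11 C=0 D=11 ZF=1 PC=8
Step 9: PC=8 exec 'HALT'. After: A=11 B=11 C=0 D=11 ZF=1 PC=8 HALTED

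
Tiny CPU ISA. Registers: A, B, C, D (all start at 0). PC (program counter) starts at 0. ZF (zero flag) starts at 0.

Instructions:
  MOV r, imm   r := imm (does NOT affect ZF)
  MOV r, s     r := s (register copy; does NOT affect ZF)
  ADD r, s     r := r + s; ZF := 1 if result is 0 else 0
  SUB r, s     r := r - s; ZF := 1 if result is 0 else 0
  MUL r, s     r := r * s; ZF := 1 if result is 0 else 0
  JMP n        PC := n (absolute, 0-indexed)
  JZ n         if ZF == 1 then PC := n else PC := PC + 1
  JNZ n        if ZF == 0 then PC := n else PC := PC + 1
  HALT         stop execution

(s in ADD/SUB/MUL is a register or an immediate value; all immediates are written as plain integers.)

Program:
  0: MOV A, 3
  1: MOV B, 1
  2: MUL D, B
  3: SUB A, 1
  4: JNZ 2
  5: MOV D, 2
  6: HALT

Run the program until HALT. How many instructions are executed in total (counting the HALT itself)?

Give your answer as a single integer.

Step 1: PC=0 exec 'MOV A, 3'. After: A=3 B=0 C=0 D=0 ZF=0 PC=1
Step 2: PC=1 exec 'MOV B, 1'. After: A=3 B=1 C=0 D=0 ZF=0 PC=2
Step 3: PC=2 exec 'MUL D, B'. After: A=3 B=1 C=0 D=0 ZF=1 PC=3
Step 4: PC=3 exec 'SUB A, 1'. After: A=2 B=1 C=0 D=0 ZF=0 PC=4
Step 5: PC=4 exec 'JNZ 2'. After: A=2 B=1 C=0 D=0 ZF=0 PC=2
Step 6: PC=2 exec 'MUL D, B'. After: A=2 B=1 C=0 D=0 ZF=1 PC=3
Step 7: PC=3 exec 'SUB A, 1'. After: A=1 B=1 C=0 D=0 ZF=0 PC=4
Step 8: PC=4 exec 'JNZ 2'. After: A=1 B=1 C=0 D=0 ZF=0 PC=2
Step 9: PC=2 exec 'MUL D, B'. After: A=1 B=1 C=0 D=0 ZF=1 PC=3
Step 10: PC=3 exec 'SUB A, 1'. After: A=0 B=1 C=0 D=0 ZF=1 PC=4
Step 11: PC=4 exec 'JNZ 2'. After: A=0 B=1 C=0 D=0 ZF=1 PC=5
Step 12: PC=5 exec 'MOV D, 2'. After: A=0 B=1 C=0 D=2 ZF=1 PC=6
Step 13: PC=6 exec 'HALT'. After: A=0 B=1 C=0 D=2 ZF=1 PC=6 HALTED
Total instructions executed: 13

Answer: 13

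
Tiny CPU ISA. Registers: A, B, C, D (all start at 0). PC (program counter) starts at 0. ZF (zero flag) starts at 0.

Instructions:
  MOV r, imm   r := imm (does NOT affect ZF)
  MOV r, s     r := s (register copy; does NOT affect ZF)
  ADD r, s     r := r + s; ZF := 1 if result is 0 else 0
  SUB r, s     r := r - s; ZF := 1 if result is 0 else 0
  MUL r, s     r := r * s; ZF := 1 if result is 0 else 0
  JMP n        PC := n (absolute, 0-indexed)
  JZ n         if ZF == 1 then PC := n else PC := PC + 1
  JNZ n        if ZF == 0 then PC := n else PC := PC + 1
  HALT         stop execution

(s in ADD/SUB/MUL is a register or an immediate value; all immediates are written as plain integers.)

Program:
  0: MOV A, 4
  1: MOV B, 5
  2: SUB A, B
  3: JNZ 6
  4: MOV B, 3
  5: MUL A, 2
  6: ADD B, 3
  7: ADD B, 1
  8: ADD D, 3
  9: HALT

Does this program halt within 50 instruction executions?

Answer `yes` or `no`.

Answer: yes

Derivation:
Step 1: PC=0 exec 'MOV A, 4'. After: A=4 B=0 C=0 D=0 ZF=0 PC=1
Step 2: PC=1 exec 'MOV B, 5'. After: A=4 B=5 C=0 D=0 ZF=0 PC=2
Step 3: PC=2 exec 'SUB A, B'. After: A=-1 B=5 C=0 D=0 ZF=0 PC=3
Step 4: PC=3 exec 'JNZ 6'. After: A=-1 B=5 C=0 D=0 ZF=0 PC=6
Step 5: PC=6 exec 'ADD B, 3'. After: A=-1 B=8 C=0 D=0 ZF=0 PC=7
Step 6: PC=7 exec 'ADD B, 1'. After: A=-1 B=9 C=0 D=0 ZF=0 PC=8
Step 7: PC=8 exec 'ADD D, 3'. After: A=-1 B=9 C=0 D=3 ZF=0 PC=9
Step 8: PC=9 exec 'HALT'. After: A=-1 B=9 C=0 D=3 ZF=0 PC=9 HALTED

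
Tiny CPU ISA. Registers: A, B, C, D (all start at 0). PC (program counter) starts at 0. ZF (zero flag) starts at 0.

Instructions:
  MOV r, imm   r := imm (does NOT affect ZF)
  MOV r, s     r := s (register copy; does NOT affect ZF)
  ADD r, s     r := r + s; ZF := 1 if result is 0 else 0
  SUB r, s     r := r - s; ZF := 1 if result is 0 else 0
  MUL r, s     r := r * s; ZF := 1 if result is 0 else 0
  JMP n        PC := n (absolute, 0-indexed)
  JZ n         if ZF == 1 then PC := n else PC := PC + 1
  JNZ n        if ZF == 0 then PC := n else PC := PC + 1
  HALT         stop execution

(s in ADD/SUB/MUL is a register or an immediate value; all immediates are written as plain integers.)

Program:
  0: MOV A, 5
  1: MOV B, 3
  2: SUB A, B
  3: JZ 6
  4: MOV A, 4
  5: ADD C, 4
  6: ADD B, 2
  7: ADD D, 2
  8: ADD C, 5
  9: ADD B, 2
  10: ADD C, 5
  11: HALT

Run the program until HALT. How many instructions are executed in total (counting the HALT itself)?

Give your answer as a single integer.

Answer: 12

Derivation:
Step 1: PC=0 exec 'MOV A, 5'. After: A=5 B=0 C=0 D=0 ZF=0 PC=1
Step 2: PC=1 exec 'MOV B, 3'. After: A=5 B=3 C=0 D=0 ZF=0 PC=2
Step 3: PC=2 exec 'SUB A, B'. After: A=2 B=3 C=0 D=0 ZF=0 PC=3
Step 4: PC=3 exec 'JZ 6'. After: A=2 B=3 C=0 D=0 ZF=0 PC=4
Step 5: PC=4 exec 'MOV A, 4'. After: A=4 B=3 C=0 D=0 ZF=0 PC=5
Step 6: PC=5 exec 'ADD C, 4'. After: A=4 B=3 C=4 D=0 ZF=0 PC=6
Step 7: PC=6 exec 'ADD B, 2'. After: A=4 B=5 C=4 D=0 ZF=0 PC=7
Step 8: PC=7 exec 'ADD D, 2'. After: A=4 B=5 C=4 D=2 ZF=0 PC=8
Step 9: PC=8 exec 'ADD C, 5'. After: A=4 B=5 C=9 D=2 ZF=0 PC=9
Step 10: PC=9 exec 'ADD B, 2'. After: A=4 B=7 C=9 D=2 ZF=0 PC=10
Step 11: PC=10 exec 'ADD C, 5'. After: A=4 B=7 C=14 D=2 ZF=0 PC=11
Step 12: PC=11 exec 'HALT'. After: A=4 B=7 C=14 D=2 ZF=0 PC=11 HALTED
Total instructions executed: 12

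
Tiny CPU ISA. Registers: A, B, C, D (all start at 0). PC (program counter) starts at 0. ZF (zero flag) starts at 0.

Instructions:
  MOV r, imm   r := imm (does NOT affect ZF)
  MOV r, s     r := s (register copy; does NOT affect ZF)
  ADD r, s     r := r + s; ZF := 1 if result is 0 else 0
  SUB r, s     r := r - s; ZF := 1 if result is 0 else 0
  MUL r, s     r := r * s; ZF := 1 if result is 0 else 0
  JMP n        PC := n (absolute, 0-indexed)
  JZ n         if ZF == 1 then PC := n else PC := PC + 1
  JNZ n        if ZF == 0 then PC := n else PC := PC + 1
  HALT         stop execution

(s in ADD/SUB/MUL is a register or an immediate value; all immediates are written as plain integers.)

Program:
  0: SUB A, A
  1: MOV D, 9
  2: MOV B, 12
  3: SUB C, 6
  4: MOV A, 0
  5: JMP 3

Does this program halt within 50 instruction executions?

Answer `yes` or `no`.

Step 1: PC=0 exec 'SUB A, A'. After: A=0 B=0 C=0 D=0 ZF=1 PC=1
Step 2: PC=1 exec 'MOV D, 9'. After: A=0 B=0 C=0 D=9 ZF=1 PC=2
Step 3: PC=2 exec 'MOV B, 12'. After: A=0 B=12 C=0 D=9 ZF=1 PC=3
Step 4: PC=3 exec 'SUB C, 6'. After: A=0 B=12 C=-6 D=9 ZF=0 PC=4
Step 5: PC=4 exec 'MOV A, 0'. After: A=0 B=12 C=-6 D=9 ZF=0 PC=5
Step 6: PC=5 exec 'JMP 3'. After: A=0 B=12 C=-6 D=9 ZF=0 PC=3
Step 7: PC=3 exec 'SUB C, 6'. After: A=0 B=12 C=-12 D=9 ZF=0 PC=4
Step 8: PC=4 exec 'MOV A, 0'. After: A=0 B=12 C=-12 D=9 ZF=0 PC=5
Step 9: PC=5 exec 'JMP 3'. After: A=0 B=12 C=-12 D=9 ZF=0 PC=3
Step 10: PC=3 exec 'SUB C, 6'. After: A=0 B=12 C=-18 D=9 ZF=0 PC=4
Step 11: PC=4 exec 'MOV A, 0'. After: A=0 B=12 C=-18 D=9 ZF=0 PC=5
Step 12: PC=5 exec 'JMP 3'. After: A=0 B=12 C=-18 D=9 ZF=0 PC=3
Step 13: PC=3 exec 'SUB C, 6'. After: A=0 B=12 C=-24 D=9 ZF=0 PC=4
Step 14: PC=4 exec 'MOV A, 0'. After: A=0 B=12 C=-24 D=9 ZF=0 PC=5
Step 15: PC=5 exec 'JMP 3'. After: A=0 B=12 C=-24 D=9 ZF=0 PC=3
After 50 steps: not halted. PC revisits the same instructions with no path to HALT; will never halt.

Answer: no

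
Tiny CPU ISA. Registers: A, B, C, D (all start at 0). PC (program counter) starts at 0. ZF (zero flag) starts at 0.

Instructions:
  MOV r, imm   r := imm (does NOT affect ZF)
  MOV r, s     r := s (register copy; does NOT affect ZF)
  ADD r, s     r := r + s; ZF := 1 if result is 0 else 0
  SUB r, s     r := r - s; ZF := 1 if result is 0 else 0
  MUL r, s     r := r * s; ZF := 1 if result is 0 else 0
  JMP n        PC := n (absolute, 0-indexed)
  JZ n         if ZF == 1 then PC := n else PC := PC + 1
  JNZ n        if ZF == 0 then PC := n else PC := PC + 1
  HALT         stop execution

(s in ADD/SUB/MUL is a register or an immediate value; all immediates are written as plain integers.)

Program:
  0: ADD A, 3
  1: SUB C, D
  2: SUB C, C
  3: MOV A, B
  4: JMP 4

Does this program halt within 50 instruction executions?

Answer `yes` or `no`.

Step 1: PC=0 exec 'ADD A, 3'. After: A=3 B=0 C=0 D=0 ZF=0 PC=1
Step 2: PC=1 exec 'SUB C, D'. After: A=3 B=0 C=0 D=0 ZF=1 PC=2
Step 3: PC=2 exec 'SUB C, C'. After: A=3 B=0 C=0 D=0 ZF=1 PC=3
Step 4: PC=3 exec 'MOV A, B'. After: A=0 B=0 C=0 D=0 ZF=1 PC=4
Step 5: PC=4 exec 'JMP 4'. After: A=0 B=0 C=0 D=0 ZF=1 PC=4
State after step 5 equals state after step 4: the program is in a cycle of length 1 and will never halt.

Answer: no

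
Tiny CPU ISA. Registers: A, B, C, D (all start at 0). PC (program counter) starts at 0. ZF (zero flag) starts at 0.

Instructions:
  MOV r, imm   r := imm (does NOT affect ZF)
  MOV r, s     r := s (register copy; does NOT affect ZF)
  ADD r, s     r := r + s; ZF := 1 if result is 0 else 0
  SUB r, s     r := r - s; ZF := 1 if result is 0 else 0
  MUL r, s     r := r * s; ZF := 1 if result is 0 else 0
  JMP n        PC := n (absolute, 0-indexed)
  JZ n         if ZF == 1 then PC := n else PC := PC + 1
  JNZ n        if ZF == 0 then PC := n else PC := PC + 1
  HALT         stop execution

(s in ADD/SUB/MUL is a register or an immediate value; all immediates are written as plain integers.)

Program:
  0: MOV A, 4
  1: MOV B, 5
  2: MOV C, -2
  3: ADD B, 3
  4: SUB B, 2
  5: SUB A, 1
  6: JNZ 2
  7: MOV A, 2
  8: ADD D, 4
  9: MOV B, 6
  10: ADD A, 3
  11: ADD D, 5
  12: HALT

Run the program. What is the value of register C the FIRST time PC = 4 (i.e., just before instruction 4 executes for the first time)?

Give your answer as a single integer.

Step 1: PC=0 exec 'MOV A, 4'. After: A=4 B=0 C=0 D=0 ZF=0 PC=1
Step 2: PC=1 exec 'MOV B, 5'. After: A=4 B=5 C=0 D=0 ZF=0 PC=2
Step 3: PC=2 exec 'MOV C, -2'. After: A=4 B=5 C=-2 D=0 ZF=0 PC=3
Step 4: PC=3 exec 'ADD B, 3'. After: A=4 B=8 C=-2 D=0 ZF=0 PC=4
First time PC=4: C=-2

-2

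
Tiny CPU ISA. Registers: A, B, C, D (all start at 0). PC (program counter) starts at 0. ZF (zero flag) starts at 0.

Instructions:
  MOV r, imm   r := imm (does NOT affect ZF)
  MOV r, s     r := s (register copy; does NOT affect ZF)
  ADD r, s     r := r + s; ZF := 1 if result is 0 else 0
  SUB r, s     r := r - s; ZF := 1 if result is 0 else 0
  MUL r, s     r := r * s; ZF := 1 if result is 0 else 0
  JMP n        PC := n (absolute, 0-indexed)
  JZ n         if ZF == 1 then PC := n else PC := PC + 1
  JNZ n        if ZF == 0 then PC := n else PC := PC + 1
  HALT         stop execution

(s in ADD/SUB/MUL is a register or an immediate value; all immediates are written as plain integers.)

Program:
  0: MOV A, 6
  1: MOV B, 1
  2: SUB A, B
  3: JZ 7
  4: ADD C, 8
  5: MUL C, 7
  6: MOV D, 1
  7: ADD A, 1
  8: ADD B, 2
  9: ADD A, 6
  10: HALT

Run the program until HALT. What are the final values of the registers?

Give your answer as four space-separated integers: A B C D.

Step 1: PC=0 exec 'MOV A, 6'. After: A=6 B=0 C=0 D=0 ZF=0 PC=1
Step 2: PC=1 exec 'MOV B, 1'. After: A=6 B=1 C=0 D=0 ZF=0 PC=2
Step 3: PC=2 exec 'SUB A, B'. After: A=5 B=1 C=0 D=0 ZF=0 PC=3
Step 4: PC=3 exec 'JZ 7'. After: A=5 B=1 C=0 D=0 ZF=0 PC=4
Step 5: PC=4 exec 'ADD C, 8'. After: A=5 B=1 C=8 D=0 ZF=0 PC=5
Step 6: PC=5 exec 'MUL C, 7'. After: A=5 B=1 C=56 D=0 ZF=0 PC=6
Step 7: PC=6 exec 'MOV D, 1'. After: A=5 B=1 C=56 D=1 ZF=0 PC=7
Step 8: PC=7 exec 'ADD A, 1'. After: A=6 B=1 C=56 D=1 ZF=0 PC=8
Step 9: PC=8 exec 'ADD B, 2'. After: A=6 B=3 C=56 D=1 ZF=0 PC=9
Step 10: PC=9 exec 'ADD A, 6'. After: A=12 B=3 C=56 D=1 ZF=0 PC=10
Step 11: PC=10 exec 'HALT'. After: A=12 B=3 C=56 D=1 ZF=0 PC=10 HALTED

Answer: 12 3 56 1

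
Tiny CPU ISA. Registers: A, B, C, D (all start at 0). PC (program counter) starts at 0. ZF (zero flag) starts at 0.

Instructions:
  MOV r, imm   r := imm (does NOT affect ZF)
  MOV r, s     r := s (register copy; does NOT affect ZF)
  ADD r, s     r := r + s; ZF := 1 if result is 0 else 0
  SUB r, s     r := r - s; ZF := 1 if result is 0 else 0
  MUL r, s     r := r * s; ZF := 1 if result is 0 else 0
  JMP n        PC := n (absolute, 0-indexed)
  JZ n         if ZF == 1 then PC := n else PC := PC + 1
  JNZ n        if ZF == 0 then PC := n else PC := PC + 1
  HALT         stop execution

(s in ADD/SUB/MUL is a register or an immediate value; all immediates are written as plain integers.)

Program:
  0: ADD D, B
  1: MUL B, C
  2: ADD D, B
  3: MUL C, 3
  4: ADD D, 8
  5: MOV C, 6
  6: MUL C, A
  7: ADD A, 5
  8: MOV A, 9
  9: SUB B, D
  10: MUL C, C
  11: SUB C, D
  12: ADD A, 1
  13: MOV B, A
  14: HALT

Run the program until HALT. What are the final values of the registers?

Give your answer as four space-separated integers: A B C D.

Step 1: PC=0 exec 'ADD D, B'. After: A=0 B=0 C=0 D=0 ZF=1 PC=1
Step 2: PC=1 exec 'MUL B, C'. After: A=0 B=0 C=0 D=0 ZF=1 PC=2
Step 3: PC=2 exec 'ADD D, B'. After: A=0 B=0 C=0 D=0 ZF=1 PC=3
Step 4: PC=3 exec 'MUL C, 3'. After: A=0 B=0 C=0 D=0 ZF=1 PC=4
Step 5: PC=4 exec 'ADD D, 8'. After: A=0 B=0 C=0 D=8 ZF=0 PC=5
Step 6: PC=5 exec 'MOV C, 6'. After: A=0 B=0 C=6 D=8 ZF=0 PC=6
Step 7: PC=6 exec 'MUL C, A'. After: A=0 B=0 C=0 D=8 ZF=1 PC=7
Step 8: PC=7 exec 'ADD A, 5'. After: A=5 B=0 C=0 D=8 ZF=0 PC=8
Step 9: PC=8 exec 'MOV A, 9'. After: A=9 B=0 C=0 D=8 ZF=0 PC=9
Step 10: PC=9 exec 'SUB B, D'. After: A=9 B=-8 C=0 D=8 ZF=0 PC=10
Step 11: PC=10 exec 'MUL C, C'. After: A=9 B=-8 C=0 D=8 ZF=1 PC=11
Step 12: PC=11 exec 'SUB C, D'. After: A=9 B=-8 C=-8 D=8 ZF=0 PC=12
Step 13: PC=12 exec 'ADD A, 1'. After: A=10 B=-8 C=-8 D=8 ZF=0 PC=13
Step 14: PC=13 exec 'MOV B, A'. After: A=10 B=10 C=-8 D=8 ZF=0 PC=14
Step 15: PC=14 exec 'HALT'. After: A=10 B=10 C=-8 D=8 ZF=0 PC=14 HALTED

Answer: 10 10 -8 8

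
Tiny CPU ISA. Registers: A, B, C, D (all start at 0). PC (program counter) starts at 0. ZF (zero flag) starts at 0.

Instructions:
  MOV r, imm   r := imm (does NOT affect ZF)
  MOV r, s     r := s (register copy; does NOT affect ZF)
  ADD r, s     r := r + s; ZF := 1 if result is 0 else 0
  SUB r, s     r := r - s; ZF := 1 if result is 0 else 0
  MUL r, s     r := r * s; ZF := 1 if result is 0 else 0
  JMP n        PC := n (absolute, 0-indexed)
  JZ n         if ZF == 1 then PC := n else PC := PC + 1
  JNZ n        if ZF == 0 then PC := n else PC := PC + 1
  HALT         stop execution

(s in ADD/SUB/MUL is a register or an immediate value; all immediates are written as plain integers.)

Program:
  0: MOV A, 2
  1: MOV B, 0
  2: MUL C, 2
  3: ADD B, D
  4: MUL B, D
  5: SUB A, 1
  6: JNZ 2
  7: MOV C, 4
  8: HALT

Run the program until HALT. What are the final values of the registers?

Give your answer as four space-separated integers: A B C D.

Answer: 0 0 4 0

Derivation:
Step 1: PC=0 exec 'MOV A, 2'. After: A=2 B=0 C=0 D=0 ZF=0 PC=1
Step 2: PC=1 exec 'MOV B, 0'. After: A=2 B=0 C=0 D=0 ZF=0 PC=2
Step 3: PC=2 exec 'MUL C, 2'. After: A=2 B=0 C=0 D=0 ZF=1 PC=3
Step 4: PC=3 exec 'ADD B, D'. After: A=2 B=0 C=0 D=0 ZF=1 PC=4
Step 5: PC=4 exec 'MUL B, D'. After: A=2 B=0 C=0 D=0 ZF=1 PC=5
Step 6: PC=5 exec 'SUB A, 1'. After: A=1 B=0 C=0 D=0 ZF=0 PC=6
Step 7: PC=6 exec 'JNZ 2'. After: A=1 B=0 C=0 D=0 ZF=0 PC=2
Step 8: PC=2 exec 'MUL C, 2'. After: A=1 B=0 C=0 D=0 ZF=1 PC=3
Step 9: PC=3 exec 'ADD B, D'. After: A=1 B=0 C=0 D=0 ZF=1 PC=4
Step 10: PC=4 exec 'MUL B, D'. After: A=1 B=0 C=0 D=0 ZF=1 PC=5
Step 11: PC=5 exec 'SUB A, 1'. After: A=0 B=0 C=0 D=0 ZF=1 PC=6
Step 12: PC=6 exec 'JNZ 2'. After: A=0 B=0 C=0 D=0 ZF=1 PC=7
Step 13: PC=7 exec 'MOV C, 4'. After: A=0 B=0 C=4 D=0 ZF=1 PC=8
Step 14: PC=8 exec 'HALT'. After: A=0 B=0 C=4 D=0 ZF=1 PC=8 HALTED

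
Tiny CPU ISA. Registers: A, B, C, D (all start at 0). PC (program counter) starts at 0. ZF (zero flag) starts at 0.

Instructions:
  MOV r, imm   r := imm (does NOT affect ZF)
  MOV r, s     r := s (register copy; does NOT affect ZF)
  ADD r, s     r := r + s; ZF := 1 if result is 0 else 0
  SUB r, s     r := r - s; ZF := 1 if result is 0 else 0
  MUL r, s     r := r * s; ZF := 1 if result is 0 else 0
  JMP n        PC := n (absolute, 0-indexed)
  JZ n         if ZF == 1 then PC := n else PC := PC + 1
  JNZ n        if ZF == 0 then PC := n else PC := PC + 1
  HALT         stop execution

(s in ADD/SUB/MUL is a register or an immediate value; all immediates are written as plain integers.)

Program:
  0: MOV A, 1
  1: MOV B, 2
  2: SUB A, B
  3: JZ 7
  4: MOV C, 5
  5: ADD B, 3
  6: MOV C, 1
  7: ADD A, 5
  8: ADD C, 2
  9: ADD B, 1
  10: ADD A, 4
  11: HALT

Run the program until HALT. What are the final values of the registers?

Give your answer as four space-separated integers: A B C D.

Step 1: PC=0 exec 'MOV A, 1'. After: A=1 B=0 C=0 D=0 ZF=0 PC=1
Step 2: PC=1 exec 'MOV B, 2'. After: A=1 B=2 C=0 D=0 ZF=0 PC=2
Step 3: PC=2 exec 'SUB A, B'. After: A=-1 B=2 C=0 D=0 ZF=0 PC=3
Step 4: PC=3 exec 'JZ 7'. After: A=-1 B=2 C=0 D=0 ZF=0 PC=4
Step 5: PC=4 exec 'MOV C, 5'. After: A=-1 B=2 C=5 D=0 ZF=0 PC=5
Step 6: PC=5 exec 'ADD B, 3'. After: A=-1 B=5 C=5 D=0 ZF=0 PC=6
Step 7: PC=6 exec 'MOV C, 1'. After: A=-1 B=5 C=1 D=0 ZF=0 PC=7
Step 8: PC=7 exec 'ADD A, 5'. After: A=4 B=5 C=1 D=0 ZF=0 PC=8
Step 9: PC=8 exec 'ADD C, 2'. After: A=4 B=5 C=3 D=0 ZF=0 PC=9
Step 10: PC=9 exec 'ADD B, 1'. After: A=4 B=6 C=3 D=0 ZF=0 PC=10
Step 11: PC=10 exec 'ADD A, 4'. After: A=8 B=6 C=3 D=0 ZF=0 PC=11
Step 12: PC=11 exec 'HALT'. After: A=8 B=6 C=3 D=0 ZF=0 PC=11 HALTED

Answer: 8 6 3 0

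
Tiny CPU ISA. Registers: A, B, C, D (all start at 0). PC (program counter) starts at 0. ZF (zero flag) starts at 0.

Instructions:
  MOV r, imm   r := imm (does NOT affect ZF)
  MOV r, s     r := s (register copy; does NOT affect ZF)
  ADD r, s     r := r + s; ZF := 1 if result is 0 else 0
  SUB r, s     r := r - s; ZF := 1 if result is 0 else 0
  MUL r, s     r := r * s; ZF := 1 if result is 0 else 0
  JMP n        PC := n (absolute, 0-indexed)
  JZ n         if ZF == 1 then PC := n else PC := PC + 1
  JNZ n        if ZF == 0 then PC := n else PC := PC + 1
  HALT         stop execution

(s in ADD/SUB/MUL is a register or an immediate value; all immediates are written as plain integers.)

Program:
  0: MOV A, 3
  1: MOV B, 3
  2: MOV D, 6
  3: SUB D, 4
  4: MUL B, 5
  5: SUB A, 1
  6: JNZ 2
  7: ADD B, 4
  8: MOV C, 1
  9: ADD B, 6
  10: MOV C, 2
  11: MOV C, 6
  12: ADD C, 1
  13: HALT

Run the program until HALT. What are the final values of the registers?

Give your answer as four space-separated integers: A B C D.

Answer: 0 385 7 2

Derivation:
Step 1: PC=0 exec 'MOV A, 3'. After: A=3 B=0 C=0 D=0 ZF=0 PC=1
Step 2: PC=1 exec 'MOV B, 3'. After: A=3 B=3 C=0 D=0 ZF=0 PC=2
Step 3: PC=2 exec 'MOV D, 6'. After: A=3 B=3 C=0 D=6 ZF=0 PC=3
Step 4: PC=3 exec 'SUB D, 4'. After: A=3 B=3 C=0 D=2 ZF=0 PC=4
Step 5: PC=4 exec 'MUL B, 5'. After: A=3 B=15 C=0 D=2 ZF=0 PC=5
Step 6: PC=5 exec 'SUB A, 1'. After: A=2 B=15 C=0 D=2 ZF=0 PC=6
Step 7: PC=6 exec 'JNZ 2'. After: A=2 B=15 C=0 D=2 ZF=0 PC=2
Step 8: PC=2 exec 'MOV D, 6'. After: A=2 B=15 C=0 D=6 ZF=0 PC=3
Step 9: PC=3 exec 'SUB D, 4'. After: A=2 B=15 C=0 D=2 ZF=0 PC=4
Step 10: PC=4 exec 'MUL B, 5'. After: A=2 B=75 C=0 D=2 ZF=0 PC=5
Step 11: PC=5 exec 'SUB A, 1'. After: A=1 B=75 C=0 D=2 ZF=0 PC=6
Step 12: PC=6 exec 'JNZ 2'. After: A=1 B=75 C=0 D=2 ZF=0 PC=2
Step 13: PC=2 exec 'MOV D, 6'. After: A=1 B=75 C=0 D=6 ZF=0 PC=3
Step 14: PC=3 exec 'SUB D, 4'. After: A=1 B=75 C=0 D=2 ZF=0 PC=4
Step 15: PC=4 exec 'MUL B, 5'. After: A=1 B=375 C=0 D=2 ZF=0 PC=5
Step 16: PC=5 exec 'SUB A, 1'. After: A=0 B=375 C=0 D=2 ZF=1 PC=6
Step 17: PC=6 exec 'JNZ 2'. After: A=0 B=375 C=0 D=2 ZF=1 PC=7
Step 18: PC=7 exec 'ADD B, 4'. After: A=0 B=379 C=0 D=2 ZF=0 PC=8
Step 19: PC=8 exec 'MOV C, 1'. After: A=0 B=379 C=1 D=2 ZF=0 PC=9
Step 20: PC=9 exec 'ADD B, 6'. After: A=0 B=385 C=1 D=2 ZF=0 PC=10
Step 21: PC=10 exec 'MOV C, 2'. After: A=0 B=385 C=2 D=2 ZF=0 PC=11
Step 22: PC=11 exec 'MOV C, 6'. After: A=0 B=385 C=6 D=2 ZF=0 PC=12
Step 23: PC=12 exec 'ADD C, 1'. After: A=0 B=385 C=7 D=2 ZF=0 PC=13
Step 24: PC=13 exec 'HALT'. After: A=0 B=385 C=7 D=2 ZF=0 PC=13 HALTED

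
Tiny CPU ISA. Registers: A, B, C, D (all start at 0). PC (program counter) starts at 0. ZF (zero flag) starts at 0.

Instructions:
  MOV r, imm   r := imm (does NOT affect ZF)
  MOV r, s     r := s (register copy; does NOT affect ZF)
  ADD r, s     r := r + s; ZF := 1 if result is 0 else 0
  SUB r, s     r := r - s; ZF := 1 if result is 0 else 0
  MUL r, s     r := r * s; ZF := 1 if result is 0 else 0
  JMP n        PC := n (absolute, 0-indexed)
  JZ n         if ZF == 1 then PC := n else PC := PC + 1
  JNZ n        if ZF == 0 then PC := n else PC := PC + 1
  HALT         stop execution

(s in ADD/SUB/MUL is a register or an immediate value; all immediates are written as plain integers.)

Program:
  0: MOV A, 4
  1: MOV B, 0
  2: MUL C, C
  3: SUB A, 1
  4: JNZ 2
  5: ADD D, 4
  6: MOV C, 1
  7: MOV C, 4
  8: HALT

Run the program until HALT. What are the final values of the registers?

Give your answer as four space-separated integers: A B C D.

Answer: 0 0 4 4

Derivation:
Step 1: PC=0 exec 'MOV A, 4'. After: A=4 B=0 C=0 D=0 ZF=0 PC=1
Step 2: PC=1 exec 'MOV B, 0'. After: A=4 B=0 C=0 D=0 ZF=0 PC=2
Step 3: PC=2 exec 'MUL C, C'. After: A=4 B=0 C=0 D=0 ZF=1 PC=3
Step 4: PC=3 exec 'SUB A, 1'. After: A=3 B=0 C=0 D=0 ZF=0 PC=4
Step 5: PC=4 exec 'JNZ 2'. After: A=3 B=0 C=0 D=0 ZF=0 PC=2
Step 6: PC=2 exec 'MUL C, C'. After: A=3 B=0 C=0 D=0 ZF=1 PC=3
Step 7: PC=3 exec 'SUB A, 1'. After: A=2 B=0 C=0 D=0 ZF=0 PC=4
Step 8: PC=4 exec 'JNZ 2'. After: A=2 B=0 C=0 D=0 ZF=0 PC=2
Step 9: PC=2 exec 'MUL C, C'. After: A=2 B=0 C=0 D=0 ZF=1 PC=3
Step 10: PC=3 exec 'SUB A, 1'. After: A=1 B=0 C=0 D=0 ZF=0 PC=4
Step 11: PC=4 exec 'JNZ 2'. After: A=1 B=0 C=0 D=0 ZF=0 PC=2
Step 12: PC=2 exec 'MUL C, C'. After: A=1 B=0 C=0 D=0 ZF=1 PC=3
Step 13: PC=3 exec 'SUB A, 1'. After: A=0 B=0 C=0 D=0 ZF=1 PC=4
Step 14: PC=4 exec 'JNZ 2'. After: A=0 B=0 C=0 D=0 ZF=1 PC=5
Step 15: PC=5 exec 'ADD D, 4'. After: A=0 B=0 C=0 D=4 ZF=0 PC=6
Step 16: PC=6 exec 'MOV C, 1'. After: A=0 B=0 C=1 D=4 ZF=0 PC=7
Step 17: PC=7 exec 'MOV C, 4'. After: A=0 B=0 C=4 D=4 ZF=0 PC=8
Step 18: PC=8 exec 'HALT'. After: A=0 B=0 C=4 D=4 ZF=0 PC=8 HALTED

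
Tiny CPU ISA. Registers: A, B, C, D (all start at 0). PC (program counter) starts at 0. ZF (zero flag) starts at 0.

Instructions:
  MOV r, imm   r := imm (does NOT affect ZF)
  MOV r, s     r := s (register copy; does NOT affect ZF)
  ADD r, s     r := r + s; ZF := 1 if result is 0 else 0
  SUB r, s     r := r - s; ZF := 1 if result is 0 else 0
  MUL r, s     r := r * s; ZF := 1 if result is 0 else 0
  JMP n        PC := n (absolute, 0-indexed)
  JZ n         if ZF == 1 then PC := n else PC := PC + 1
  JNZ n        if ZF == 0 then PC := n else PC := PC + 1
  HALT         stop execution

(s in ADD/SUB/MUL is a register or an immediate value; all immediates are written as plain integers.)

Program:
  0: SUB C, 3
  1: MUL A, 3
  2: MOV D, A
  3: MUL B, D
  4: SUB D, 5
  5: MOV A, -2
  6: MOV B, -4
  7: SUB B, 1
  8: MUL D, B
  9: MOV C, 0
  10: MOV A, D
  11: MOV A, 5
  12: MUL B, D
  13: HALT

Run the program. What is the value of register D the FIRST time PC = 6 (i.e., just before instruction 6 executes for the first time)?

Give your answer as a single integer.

Step 1: PC=0 exec 'SUB C, 3'. After: A=0 B=0 C=-3 D=0 ZF=0 PC=1
Step 2: PC=1 exec 'MUL A, 3'. After: A=0 B=0 C=-3 D=0 ZF=1 PC=2
Step 3: PC=2 exec 'MOV D, A'. After: A=0 B=0 C=-3 D=0 ZF=1 PC=3
Step 4: PC=3 exec 'MUL B, D'. After: A=0 B=0 C=-3 D=0 ZF=1 PC=4
Step 5: PC=4 exec 'SUB D, 5'. After: A=0 B=0 C=-3 D=-5 ZF=0 PC=5
Step 6: PC=5 exec 'MOV A, -2'. After: A=-2 B=0 C=-3 D=-5 ZF=0 PC=6
First time PC=6: D=-5

-5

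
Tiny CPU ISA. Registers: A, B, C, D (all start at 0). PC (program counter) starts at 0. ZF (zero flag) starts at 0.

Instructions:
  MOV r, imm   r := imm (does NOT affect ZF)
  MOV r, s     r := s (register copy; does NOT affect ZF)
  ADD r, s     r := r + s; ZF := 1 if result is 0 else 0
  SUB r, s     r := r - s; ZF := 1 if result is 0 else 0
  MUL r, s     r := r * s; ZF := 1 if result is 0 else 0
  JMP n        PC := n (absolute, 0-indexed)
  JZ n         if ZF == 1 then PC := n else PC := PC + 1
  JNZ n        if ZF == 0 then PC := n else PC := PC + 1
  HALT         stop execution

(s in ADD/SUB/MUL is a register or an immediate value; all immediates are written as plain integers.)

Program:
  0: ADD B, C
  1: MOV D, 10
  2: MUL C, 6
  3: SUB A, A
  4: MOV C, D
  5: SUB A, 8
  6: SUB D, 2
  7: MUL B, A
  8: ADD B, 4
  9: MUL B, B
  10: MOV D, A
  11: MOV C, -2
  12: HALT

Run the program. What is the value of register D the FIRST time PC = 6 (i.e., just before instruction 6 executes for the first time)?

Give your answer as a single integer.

Step 1: PC=0 exec 'ADD B, C'. After: A=0 B=0 C=0 D=0 ZF=1 PC=1
Step 2: PC=1 exec 'MOV D, 10'. After: A=0 B=0 C=0 D=10 ZF=1 PC=2
Step 3: PC=2 exec 'MUL C, 6'. After: A=0 B=0 C=0 D=10 ZF=1 PC=3
Step 4: PC=3 exec 'SUB A, A'. After: A=0 B=0 C=0 D=10 ZF=1 PC=4
Step 5: PC=4 exec 'MOV C, D'. After: A=0 B=0 C=10 D=10 ZF=1 PC=5
Step 6: PC=5 exec 'SUB A, 8'. After: A=-8 B=0 C=10 D=10 ZF=0 PC=6
First time PC=6: D=10

10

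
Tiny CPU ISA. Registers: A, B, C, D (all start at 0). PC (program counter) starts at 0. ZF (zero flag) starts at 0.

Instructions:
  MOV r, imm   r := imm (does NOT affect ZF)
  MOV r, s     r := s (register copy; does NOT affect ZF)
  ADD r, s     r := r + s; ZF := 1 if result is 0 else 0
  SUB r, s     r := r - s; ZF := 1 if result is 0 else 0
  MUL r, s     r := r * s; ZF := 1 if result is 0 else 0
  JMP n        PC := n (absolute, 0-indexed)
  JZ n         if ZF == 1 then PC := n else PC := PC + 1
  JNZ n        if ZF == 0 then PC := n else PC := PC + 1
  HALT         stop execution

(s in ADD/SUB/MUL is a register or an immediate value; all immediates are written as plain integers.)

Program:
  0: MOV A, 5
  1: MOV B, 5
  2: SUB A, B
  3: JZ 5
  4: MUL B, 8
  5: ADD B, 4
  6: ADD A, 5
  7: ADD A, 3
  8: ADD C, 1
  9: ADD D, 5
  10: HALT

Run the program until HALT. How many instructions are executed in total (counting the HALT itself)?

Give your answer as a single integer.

Answer: 10

Derivation:
Step 1: PC=0 exec 'MOV A, 5'. After: A=5 B=0 C=0 D=0 ZF=0 PC=1
Step 2: PC=1 exec 'MOV B, 5'. After: A=5 B=5 C=0 D=0 ZF=0 PC=2
Step 3: PC=2 exec 'SUB A, B'. After: A=0 B=5 C=0 D=0 ZF=1 PC=3
Step 4: PC=3 exec 'JZ 5'. After: A=0 B=5 C=0 D=0 ZF=1 PC=5
Step 5: PC=5 exec 'ADD B, 4'. After: A=0 B=9 C=0 D=0 ZF=0 PC=6
Step 6: PC=6 exec 'ADD A, 5'. After: A=5 B=9 C=0 D=0 ZF=0 PC=7
Step 7: PC=7 exec 'ADD A, 3'. After: A=8 B=9 C=0 D=0 ZF=0 PC=8
Step 8: PC=8 exec 'ADD C, 1'. After: A=8 B=9 C=1 D=0 ZF=0 PC=9
Step 9: PC=9 exec 'ADD D, 5'. After: A=8 B=9 C=1 D=5 ZF=0 PC=10
Step 10: PC=10 exec 'HALT'. After: A=8 B=9 C=1 D=5 ZF=0 PC=10 HALTED
Total instructions executed: 10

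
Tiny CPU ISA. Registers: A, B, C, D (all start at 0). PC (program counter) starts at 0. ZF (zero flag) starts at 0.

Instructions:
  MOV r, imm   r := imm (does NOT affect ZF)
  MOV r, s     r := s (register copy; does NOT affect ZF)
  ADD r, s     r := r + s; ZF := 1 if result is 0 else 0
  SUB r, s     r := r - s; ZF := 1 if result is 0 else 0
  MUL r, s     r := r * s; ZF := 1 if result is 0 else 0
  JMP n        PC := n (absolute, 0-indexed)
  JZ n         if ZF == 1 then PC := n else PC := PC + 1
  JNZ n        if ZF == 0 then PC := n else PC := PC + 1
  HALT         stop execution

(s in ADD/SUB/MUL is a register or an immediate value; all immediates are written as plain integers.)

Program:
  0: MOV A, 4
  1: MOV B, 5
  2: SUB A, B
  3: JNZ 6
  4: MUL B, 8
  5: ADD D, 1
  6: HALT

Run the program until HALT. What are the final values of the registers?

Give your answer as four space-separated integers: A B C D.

Step 1: PC=0 exec 'MOV A, 4'. After: A=4 B=0 C=0 D=0 ZF=0 PC=1
Step 2: PC=1 exec 'MOV B, 5'. After: A=4 B=5 C=0 D=0 ZF=0 PC=2
Step 3: PC=2 exec 'SUB A, B'. After: A=-1 B=5 C=0 D=0 ZF=0 PC=3
Step 4: PC=3 exec 'JNZ 6'. After: A=-1 B=5 C=0 D=0 ZF=0 PC=6
Step 5: PC=6 exec 'HALT'. After: A=-1 B=5 C=0 D=0 ZF=0 PC=6 HALTED

Answer: -1 5 0 0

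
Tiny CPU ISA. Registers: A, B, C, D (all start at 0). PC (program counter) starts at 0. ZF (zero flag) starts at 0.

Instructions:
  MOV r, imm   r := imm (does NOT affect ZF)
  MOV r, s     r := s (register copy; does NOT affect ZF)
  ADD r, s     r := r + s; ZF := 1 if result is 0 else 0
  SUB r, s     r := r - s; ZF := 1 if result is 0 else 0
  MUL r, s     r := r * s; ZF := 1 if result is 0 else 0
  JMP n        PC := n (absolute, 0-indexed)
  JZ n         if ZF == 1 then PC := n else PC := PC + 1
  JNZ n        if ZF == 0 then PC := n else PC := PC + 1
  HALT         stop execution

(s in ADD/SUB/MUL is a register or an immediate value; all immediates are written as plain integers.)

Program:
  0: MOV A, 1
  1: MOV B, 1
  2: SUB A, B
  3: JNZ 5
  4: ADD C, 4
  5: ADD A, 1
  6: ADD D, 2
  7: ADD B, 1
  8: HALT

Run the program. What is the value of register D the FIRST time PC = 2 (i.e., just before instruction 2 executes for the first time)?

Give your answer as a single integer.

Step 1: PC=0 exec 'MOV A, 1'. After: A=1 B=0 C=0 D=0 ZF=0 PC=1
Step 2: PC=1 exec 'MOV B, 1'. After: A=1 B=1 C=0 D=0 ZF=0 PC=2
First time PC=2: D=0

0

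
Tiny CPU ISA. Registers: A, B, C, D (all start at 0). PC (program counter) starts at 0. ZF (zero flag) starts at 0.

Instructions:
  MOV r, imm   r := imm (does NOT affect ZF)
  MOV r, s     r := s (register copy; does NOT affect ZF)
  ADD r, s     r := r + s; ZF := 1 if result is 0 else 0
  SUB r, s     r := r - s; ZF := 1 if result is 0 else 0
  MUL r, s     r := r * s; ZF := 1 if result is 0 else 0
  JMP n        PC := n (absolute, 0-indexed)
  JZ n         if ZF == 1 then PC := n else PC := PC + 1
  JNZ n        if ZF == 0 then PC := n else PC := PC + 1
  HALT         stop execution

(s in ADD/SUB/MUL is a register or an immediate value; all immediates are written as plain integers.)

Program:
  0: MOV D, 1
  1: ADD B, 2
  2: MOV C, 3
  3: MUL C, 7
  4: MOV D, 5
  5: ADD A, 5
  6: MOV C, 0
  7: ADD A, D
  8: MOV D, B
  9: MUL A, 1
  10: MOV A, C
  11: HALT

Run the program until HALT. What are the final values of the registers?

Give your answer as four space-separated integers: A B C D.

Answer: 0 2 0 2

Derivation:
Step 1: PC=0 exec 'MOV D, 1'. After: A=0 B=0 C=0 D=1 ZF=0 PC=1
Step 2: PC=1 exec 'ADD B, 2'. After: A=0 B=2 C=0 D=1 ZF=0 PC=2
Step 3: PC=2 exec 'MOV C, 3'. After: A=0 B=2 C=3 D=1 ZF=0 PC=3
Step 4: PC=3 exec 'MUL C, 7'. After: A=0 B=2 C=21 D=1 ZF=0 PC=4
Step 5: PC=4 exec 'MOV D, 5'. After: A=0 B=2 C=21 D=5 ZF=0 PC=5
Step 6: PC=5 exec 'ADD A, 5'. After: A=5 B=2 C=21 D=5 ZF=0 PC=6
Step 7: PC=6 exec 'MOV C, 0'. After: A=5 B=2 C=0 D=5 ZF=0 PC=7
Step 8: PC=7 exec 'ADD A, D'. After: A=10 B=2 C=0 D=5 ZF=0 PC=8
Step 9: PC=8 exec 'MOV D, B'. After: A=10 B=2 C=0 D=2 ZF=0 PC=9
Step 10: PC=9 exec 'MUL A, 1'. After: A=10 B=2 C=0 D=2 ZF=0 PC=10
Step 11: PC=10 exec 'MOV A, C'. After: A=0 B=2 C=0 D=2 ZF=0 PC=11
Step 12: PC=11 exec 'HALT'. After: A=0 B=2 C=0 D=2 ZF=0 PC=11 HALTED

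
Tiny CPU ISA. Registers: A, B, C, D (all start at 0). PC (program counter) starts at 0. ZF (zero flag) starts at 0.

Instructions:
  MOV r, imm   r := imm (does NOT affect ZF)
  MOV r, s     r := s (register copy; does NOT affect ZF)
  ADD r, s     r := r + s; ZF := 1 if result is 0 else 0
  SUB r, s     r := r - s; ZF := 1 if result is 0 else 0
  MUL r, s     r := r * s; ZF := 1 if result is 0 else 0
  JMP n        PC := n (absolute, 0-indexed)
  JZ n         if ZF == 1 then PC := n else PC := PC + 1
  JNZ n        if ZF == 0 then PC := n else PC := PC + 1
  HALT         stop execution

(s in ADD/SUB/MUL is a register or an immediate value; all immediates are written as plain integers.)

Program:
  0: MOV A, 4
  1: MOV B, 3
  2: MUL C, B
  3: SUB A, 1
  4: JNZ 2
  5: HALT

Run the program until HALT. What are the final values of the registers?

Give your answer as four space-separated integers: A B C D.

Step 1: PC=0 exec 'MOV A, 4'. After: A=4 B=0 C=0 D=0 ZF=0 PC=1
Step 2: PC=1 exec 'MOV B, 3'. After: A=4 B=3 C=0 D=0 ZF=0 PC=2
Step 3: PC=2 exec 'MUL C, B'. After: A=4 B=3 C=0 D=0 ZF=1 PC=3
Step 4: PC=3 exec 'SUB A, 1'. After: A=3 B=3 C=0 D=0 ZF=0 PC=4
Step 5: PC=4 exec 'JNZ 2'. After: A=3 B=3 C=0 D=0 ZF=0 PC=2
Step 6: PC=2 exec 'MUL C, B'. After: A=3 B=3 C=0 D=0 ZF=1 PC=3
Step 7: PC=3 exec 'SUB A, 1'. After: A=2 B=3 C=0 D=0 ZF=0 PC=4
Step 8: PC=4 exec 'JNZ 2'. After: A=2 B=3 C=0 D=0 ZF=0 PC=2
Step 9: PC=2 exec 'MUL C, B'. After: A=2 B=3 C=0 D=0 ZF=1 PC=3
Step 10: PC=3 exec 'SUB A, 1'. After: A=1 B=3 C=0 D=0 ZF=0 PC=4
Step 11: PC=4 exec 'JNZ 2'. After: A=1 B=3 C=0 D=0 ZF=0 PC=2
Step 12: PC=2 exec 'MUL C, B'. After: A=1 B=3 C=0 D=0 ZF=1 PC=3
Step 13: PC=3 exec 'SUB A, 1'. After: A=0 B=3 C=0 D=0 ZF=1 PC=4
Step 14: PC=4 exec 'JNZ 2'. After: A=0 B=3 C=0 D=0 ZF=1 PC=5
Step 15: PC=5 exec 'HALT'. After: A=0 B=3 C=0 D=0 ZF=1 PC=5 HALTED

Answer: 0 3 0 0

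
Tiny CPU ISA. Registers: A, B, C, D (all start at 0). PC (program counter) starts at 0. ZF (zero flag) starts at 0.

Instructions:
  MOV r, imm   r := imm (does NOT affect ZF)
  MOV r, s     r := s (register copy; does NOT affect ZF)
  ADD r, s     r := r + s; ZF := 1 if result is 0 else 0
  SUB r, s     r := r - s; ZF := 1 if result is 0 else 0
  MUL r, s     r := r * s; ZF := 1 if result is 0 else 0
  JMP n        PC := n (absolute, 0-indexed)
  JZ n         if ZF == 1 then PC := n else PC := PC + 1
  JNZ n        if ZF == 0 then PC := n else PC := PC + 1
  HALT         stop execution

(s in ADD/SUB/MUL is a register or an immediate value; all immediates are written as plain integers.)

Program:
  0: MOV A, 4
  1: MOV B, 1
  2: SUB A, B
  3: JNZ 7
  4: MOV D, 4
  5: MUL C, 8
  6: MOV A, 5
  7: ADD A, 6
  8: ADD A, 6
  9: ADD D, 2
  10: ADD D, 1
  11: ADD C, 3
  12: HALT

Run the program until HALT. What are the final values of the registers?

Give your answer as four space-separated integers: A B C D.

Step 1: PC=0 exec 'MOV A, 4'. After: A=4 B=0 C=0 D=0 ZF=0 PC=1
Step 2: PC=1 exec 'MOV B, 1'. After: A=4 B=1 C=0 D=0 ZF=0 PC=2
Step 3: PC=2 exec 'SUB A, B'. After: A=3 B=1 C=0 D=0 ZF=0 PC=3
Step 4: PC=3 exec 'JNZ 7'. After: A=3 B=1 C=0 D=0 ZF=0 PC=7
Step 5: PC=7 exec 'ADD A, 6'. After: A=9 B=1 C=0 D=0 ZF=0 PC=8
Step 6: PC=8 exec 'ADD A, 6'. After: A=15 B=1 C=0 D=0 ZF=0 PC=9
Step 7: PC=9 exec 'ADD D, 2'. After: A=15 B=1 C=0 D=2 ZF=0 PC=10
Step 8: PC=10 exec 'ADD D, 1'. After: A=15 B=1 C=0 D=3 ZF=0 PC=11
Step 9: PC=11 exec 'ADD C, 3'. After: A=15 B=1 C=3 D=3 ZF=0 PC=12
Step 10: PC=12 exec 'HALT'. After: A=15 B=1 C=3 D=3 ZF=0 PC=12 HALTED

Answer: 15 1 3 3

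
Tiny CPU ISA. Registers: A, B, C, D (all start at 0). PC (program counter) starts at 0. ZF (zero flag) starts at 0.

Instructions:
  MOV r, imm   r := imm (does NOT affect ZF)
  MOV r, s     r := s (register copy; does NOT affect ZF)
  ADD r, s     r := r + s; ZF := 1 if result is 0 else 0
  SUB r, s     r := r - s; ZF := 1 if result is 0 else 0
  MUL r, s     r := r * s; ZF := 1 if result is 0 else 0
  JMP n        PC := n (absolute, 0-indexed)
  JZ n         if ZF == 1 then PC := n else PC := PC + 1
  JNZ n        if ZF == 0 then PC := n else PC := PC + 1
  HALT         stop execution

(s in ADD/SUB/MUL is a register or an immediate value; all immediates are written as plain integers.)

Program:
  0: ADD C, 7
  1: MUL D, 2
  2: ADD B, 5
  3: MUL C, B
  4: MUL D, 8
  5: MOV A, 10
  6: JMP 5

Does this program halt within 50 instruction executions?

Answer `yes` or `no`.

Step 1: PC=0 exec 'ADD C, 7'. After: A=0 B=0 C=7 D=0 ZF=0 PC=1
Step 2: PC=1 exec 'MUL D, 2'. After: A=0 B=0 C=7 D=0 ZF=1 PC=2
Step 3: PC=2 exec 'ADD B, 5'. After: A=0 B=5 C=7 D=0 ZF=0 PC=3
Step 4: PC=3 exec 'MUL C, B'. After: A=0 B=5 C=35 D=0 ZF=0 PC=4
Step 5: PC=4 exec 'MUL D, 8'. After: A=0 B=5 C=35 D=0 ZF=1 PC=5
Step 6: PC=5 exec 'MOV A, 10'. After: A=10 B=5 C=35 D=0 ZF=1 PC=6
Step 7: PC=6 exec 'JMP 5'. After: A=10 B=5 C=35 D=0 ZF=1 PC=5
Step 8: PC=5 exec 'MOV A, 10'. After: A=10 B=5 C=35 D=0 ZF=1 PC=6
State after step 8 equals state after step 6: the program is in a cycle of length 2 and will never halt.

Answer: no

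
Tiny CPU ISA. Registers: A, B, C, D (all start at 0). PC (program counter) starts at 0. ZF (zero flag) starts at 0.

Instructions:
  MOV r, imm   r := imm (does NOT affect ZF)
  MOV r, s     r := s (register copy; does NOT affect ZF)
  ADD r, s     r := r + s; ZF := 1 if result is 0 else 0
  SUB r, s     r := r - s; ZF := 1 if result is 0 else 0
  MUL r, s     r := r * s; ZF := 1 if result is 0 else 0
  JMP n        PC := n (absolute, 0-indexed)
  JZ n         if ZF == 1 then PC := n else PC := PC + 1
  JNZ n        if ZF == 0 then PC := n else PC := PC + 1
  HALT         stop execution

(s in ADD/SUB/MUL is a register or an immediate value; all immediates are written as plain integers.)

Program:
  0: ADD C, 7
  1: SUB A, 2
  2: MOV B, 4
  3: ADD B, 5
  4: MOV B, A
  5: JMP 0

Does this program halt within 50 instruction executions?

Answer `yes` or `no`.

Answer: no

Derivation:
Step 1: PC=0 exec 'ADD C, 7'. After: A=0 B=0 C=7 D=0 ZF=0 PC=1
Step 2: PC=1 exec 'SUB A, 2'. After: A=-2 B=0 C=7 D=0 ZF=0 PC=2
Step 3: PC=2 exec 'MOV B, 4'. After: A=-2 B=4 C=7 D=0 ZF=0 PC=3
Step 4: PC=3 exec 'ADD B, 5'. After: A=-2 B=9 C=7 D=0 ZF=0 PC=4
Step 5: PC=4 exec 'MOV B, A'. After: A=-2 B=-2 C=7 D=0 ZF=0 PC=5
Step 6: PC=5 exec 'JMP 0'. After: A=-2 B=-2 C=7 D=0 ZF=0 PC=0
Step 7: PC=0 exec 'ADD C, 7'. After: A=-2 B=-2 C=14 D=0 ZF=0 PC=1
Step 8: PC=1 exec 'SUB A, 2'. After: A=-4 B=-2 C=14 D=0 ZF=0 PC=2
Step 9: PC=2 exec 'MOV B, 4'. After: A=-4 B=4 C=14 D=0 ZF=0 PC=3
Step 10: PC=3 exec 'ADD B, 5'. After: A=-4 B=9 C=14 D=0 ZF=0 PC=4
Step 11: PC=4 exec 'MOV B, A'. After: A=-4 B=-4 C=14 D=0 ZF=0 PC=5
Step 12: PC=5 exec 'JMP 0'. After: A=-4 B=-4 C=14 D=0 ZF=0 PC=0
Step 13: PC=0 exec 'ADD C, 7'. After: A=-4 B=-4 C=21 D=0 ZF=0 PC=1
Step 14: PC=1 exec 'SUB A, 2'. After: A=-6 B=-4 C=21 D=0 ZF=0 PC=2
Step 15: PC=2 exec 'MOV B, 4'. After: A=-6 B=4 C=21 D=0 ZF=0 PC=3
After 50 steps: not halted. PC revisits the same instructions with no path to HALT; will never halt.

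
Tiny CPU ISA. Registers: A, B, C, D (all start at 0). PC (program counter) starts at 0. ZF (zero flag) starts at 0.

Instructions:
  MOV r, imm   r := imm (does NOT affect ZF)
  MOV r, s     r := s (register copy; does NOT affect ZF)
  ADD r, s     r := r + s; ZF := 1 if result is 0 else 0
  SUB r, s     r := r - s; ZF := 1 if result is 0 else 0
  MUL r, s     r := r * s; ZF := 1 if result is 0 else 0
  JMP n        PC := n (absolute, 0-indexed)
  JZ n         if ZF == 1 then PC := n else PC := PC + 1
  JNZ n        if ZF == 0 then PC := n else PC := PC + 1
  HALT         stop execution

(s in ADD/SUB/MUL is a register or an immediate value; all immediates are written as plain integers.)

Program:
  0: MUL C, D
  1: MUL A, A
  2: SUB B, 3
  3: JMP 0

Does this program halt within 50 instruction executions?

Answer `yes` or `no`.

Step 1: PC=0 exec 'MUL C, D'. After: A=0 B=0 C=0 D=0 ZF=1 PC=1
Step 2: PC=1 exec 'MUL A, A'. After: A=0 B=0 C=0 D=0 ZF=1 PC=2
Step 3: PC=2 exec 'SUB B, 3'. After: A=0 B=-3 C=0 D=0 ZF=0 PC=3
Step 4: PC=3 exec 'JMP 0'. After: A=0 B=-3 C=0 D=0 ZF=0 PC=0
Step 5: PC=0 exec 'MUL C, D'. After: A=0 B=-3 C=0 D=0 ZF=1 PC=1
Step 6: PC=1 exec 'MUL A, A'. After: A=0 B=-3 C=0 D=0 ZF=1 PC=2
Step 7: PC=2 exec 'SUB B, 3'. After: A=0 B=-6 C=0 D=0 ZF=0 PC=3
Step 8: PC=3 exec 'JMP 0'. After: A=0 B=-6 C=0 D=0 ZF=0 PC=0
Step 9: PC=0 exec 'MUL C, D'. After: A=0 B=-6 C=0 D=0 ZF=1 PC=1
Step 10: PC=1 exec 'MUL A, A'. After: A=0 B=-6 C=0 D=0 ZF=1 PC=2
Step 11: PC=2 exec 'SUB B, 3'. After: A=0 B=-9 C=0 D=0 ZF=0 PC=3
Step 12: PC=3 exec 'JMP 0'. After: A=0 B=-9 C=0 D=0 ZF=0 PC=0
Step 13: PC=0 exec 'MUL C, D'. After: A=0 B=-9 C=0 D=0 ZF=1 PC=1
Step 14: PC=1 exec 'MUL A, A'. After: A=0 B=-9 C=0 D=0 ZF=1 PC=2
Step 15: PC=2 exec 'SUB B, 3'. After: A=0 B=-12 C=0 D=0 ZF=0 PC=3
After 50 steps: not halted. PC revisits the same instructions with no path to HALT; will never halt.

Answer: no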